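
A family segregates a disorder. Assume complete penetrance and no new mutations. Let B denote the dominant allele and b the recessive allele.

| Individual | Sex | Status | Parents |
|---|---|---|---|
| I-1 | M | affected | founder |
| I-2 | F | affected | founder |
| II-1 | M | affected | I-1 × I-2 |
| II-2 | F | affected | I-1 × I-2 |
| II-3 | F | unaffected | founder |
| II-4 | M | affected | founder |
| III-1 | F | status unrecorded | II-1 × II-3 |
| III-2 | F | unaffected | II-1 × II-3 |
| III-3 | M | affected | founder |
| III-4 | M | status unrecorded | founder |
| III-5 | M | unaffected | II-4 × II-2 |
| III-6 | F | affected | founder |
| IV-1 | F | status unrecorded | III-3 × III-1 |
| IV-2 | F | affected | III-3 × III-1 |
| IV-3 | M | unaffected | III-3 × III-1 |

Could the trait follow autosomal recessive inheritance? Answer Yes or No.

Under autosomal recessive, III-5 (unaffected, male) cannot arise from II-4 (affected) × II-2 (affected).

No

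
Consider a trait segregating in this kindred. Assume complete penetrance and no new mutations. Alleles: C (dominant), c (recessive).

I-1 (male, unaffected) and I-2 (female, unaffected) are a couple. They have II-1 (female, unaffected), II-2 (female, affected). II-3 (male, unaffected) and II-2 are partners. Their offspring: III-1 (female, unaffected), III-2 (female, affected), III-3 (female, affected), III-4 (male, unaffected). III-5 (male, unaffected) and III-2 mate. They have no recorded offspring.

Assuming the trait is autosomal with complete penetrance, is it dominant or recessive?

recessive

I-1 and I-2 are both unaffected yet have an affected child II-2. Under dominance, an affected child requires at least one affected parent, so the trait cannot be dominant.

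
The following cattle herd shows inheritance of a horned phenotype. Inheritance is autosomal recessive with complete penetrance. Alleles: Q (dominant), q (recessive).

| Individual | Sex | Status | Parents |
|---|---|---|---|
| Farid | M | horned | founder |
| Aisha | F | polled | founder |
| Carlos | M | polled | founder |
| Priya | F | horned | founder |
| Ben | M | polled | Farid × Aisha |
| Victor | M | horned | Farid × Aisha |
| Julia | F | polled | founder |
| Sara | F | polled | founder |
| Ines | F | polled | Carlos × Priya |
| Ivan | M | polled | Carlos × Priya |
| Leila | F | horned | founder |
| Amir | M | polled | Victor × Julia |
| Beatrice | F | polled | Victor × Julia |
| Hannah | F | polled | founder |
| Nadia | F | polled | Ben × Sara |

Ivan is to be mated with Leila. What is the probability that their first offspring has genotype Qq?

1/2

Ivan is polled so carries Q and received q from Priya (qq), so Ivan is Qq.
Leila is horned, so Leila is qq.
The cross gives 1/2 Qq : 1/2 qq, so P(offspring has genotype Qq) = 1/2.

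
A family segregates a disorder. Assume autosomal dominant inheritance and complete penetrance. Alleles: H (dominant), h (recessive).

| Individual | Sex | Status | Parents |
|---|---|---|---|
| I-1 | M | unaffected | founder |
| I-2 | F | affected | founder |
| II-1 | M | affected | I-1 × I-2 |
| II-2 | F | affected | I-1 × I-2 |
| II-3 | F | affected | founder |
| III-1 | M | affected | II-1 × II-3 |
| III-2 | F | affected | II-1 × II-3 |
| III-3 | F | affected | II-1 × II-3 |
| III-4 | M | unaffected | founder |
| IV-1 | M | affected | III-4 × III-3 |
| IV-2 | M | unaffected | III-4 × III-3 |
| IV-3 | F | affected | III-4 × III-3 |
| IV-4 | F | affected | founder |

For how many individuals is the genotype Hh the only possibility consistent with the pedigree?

5

Obligate heterozygotes: II-1 is affected so carries H and received h from I-1 (hh), so II-1 is Hh; II-2 is affected so carries H and received h from I-1 (hh), so II-2 is Hh; III-3 is affected so carries H and passed h to IV-2 (hh), so III-3 is Hh; IV-1 is affected so carries H and received h from III-4 (hh), so IV-1 is Hh; IV-3 is affected so carries H and received h from III-4 (hh), so IV-3 is Hh.
Every other individual is either homozygous by phenotype or has at least one consistent homozygous assignment, so the count is 5.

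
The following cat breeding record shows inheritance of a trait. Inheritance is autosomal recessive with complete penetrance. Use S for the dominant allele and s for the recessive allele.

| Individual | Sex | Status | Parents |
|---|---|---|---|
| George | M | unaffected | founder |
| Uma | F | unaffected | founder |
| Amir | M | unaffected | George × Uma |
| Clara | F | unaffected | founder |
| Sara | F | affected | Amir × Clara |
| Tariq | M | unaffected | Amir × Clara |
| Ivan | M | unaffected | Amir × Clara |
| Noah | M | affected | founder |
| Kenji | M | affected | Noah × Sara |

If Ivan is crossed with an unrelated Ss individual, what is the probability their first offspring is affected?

Amir is unaffected so carries S and passed s to Sara (ss), so Amir is Ss.
Clara is unaffected so carries S and passed s to Sara (ss), so Clara is Ss.
Ivan is an unaffected offspring of Amir (Ss) × Clara (Ss), whose cross gives 1/4 SS : 1/2 Ss : 1/4 ss; conditioning on being unaffected, Ivan is SS with probability 1/3, Ss with probability 2/3.
Summing over parental genotype combinations, P(offspring is affected) = 2/3·1/4 = 1/6.

1/6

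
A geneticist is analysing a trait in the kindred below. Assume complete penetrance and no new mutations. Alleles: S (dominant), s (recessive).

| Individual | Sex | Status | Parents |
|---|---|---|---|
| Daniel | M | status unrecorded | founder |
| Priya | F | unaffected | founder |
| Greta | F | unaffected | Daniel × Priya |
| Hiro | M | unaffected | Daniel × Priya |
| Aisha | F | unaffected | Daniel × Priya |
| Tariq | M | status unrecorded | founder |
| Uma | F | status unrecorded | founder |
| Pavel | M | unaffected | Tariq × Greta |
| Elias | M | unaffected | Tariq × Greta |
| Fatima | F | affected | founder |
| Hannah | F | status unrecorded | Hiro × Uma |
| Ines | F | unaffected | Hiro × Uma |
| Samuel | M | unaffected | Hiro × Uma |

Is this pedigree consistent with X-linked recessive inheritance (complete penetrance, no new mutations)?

A consistent assignment under X-linked recessive exists: Daniel X^S Y, Priya X^S X^S, Greta X^S X^S, Hiro X^S Y, Aisha X^S X^S, Tariq X^S Y, Uma X^S X^S, Pavel X^S Y, Elias X^S Y, Fatima X^s X^s, Hannah X^S X^S, Ines X^S X^S, Samuel X^S Y.
In this assignment every recorded phenotype matches its genotype and every non-founder's genotype is obtainable from its parents' genotypes, so the pedigree is consistent.

Yes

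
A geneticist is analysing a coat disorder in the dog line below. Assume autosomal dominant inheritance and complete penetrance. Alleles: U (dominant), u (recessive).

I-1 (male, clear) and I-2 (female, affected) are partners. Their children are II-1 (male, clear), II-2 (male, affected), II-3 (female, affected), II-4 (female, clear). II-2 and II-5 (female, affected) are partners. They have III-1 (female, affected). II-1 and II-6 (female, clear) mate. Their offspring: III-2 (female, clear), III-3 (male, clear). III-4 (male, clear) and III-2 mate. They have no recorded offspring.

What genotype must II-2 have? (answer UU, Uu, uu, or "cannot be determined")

From phenotype alone, II-2 is UU or Uu.
II-2 is affected so carries U and received u from I-1 (uu), so II-2 is Uu.

Uu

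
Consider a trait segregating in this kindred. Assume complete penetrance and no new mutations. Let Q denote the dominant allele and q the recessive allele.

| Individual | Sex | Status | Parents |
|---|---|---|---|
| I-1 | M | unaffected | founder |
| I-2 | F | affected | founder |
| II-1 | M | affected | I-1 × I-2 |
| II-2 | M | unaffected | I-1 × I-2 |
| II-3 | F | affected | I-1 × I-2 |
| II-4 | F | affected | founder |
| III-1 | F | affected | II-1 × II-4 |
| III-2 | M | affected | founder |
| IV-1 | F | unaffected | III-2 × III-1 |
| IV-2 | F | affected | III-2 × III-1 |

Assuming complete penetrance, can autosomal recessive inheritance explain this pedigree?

Under autosomal recessive, IV-1 (unaffected, female) cannot arise from III-2 (affected) × III-1 (affected).

No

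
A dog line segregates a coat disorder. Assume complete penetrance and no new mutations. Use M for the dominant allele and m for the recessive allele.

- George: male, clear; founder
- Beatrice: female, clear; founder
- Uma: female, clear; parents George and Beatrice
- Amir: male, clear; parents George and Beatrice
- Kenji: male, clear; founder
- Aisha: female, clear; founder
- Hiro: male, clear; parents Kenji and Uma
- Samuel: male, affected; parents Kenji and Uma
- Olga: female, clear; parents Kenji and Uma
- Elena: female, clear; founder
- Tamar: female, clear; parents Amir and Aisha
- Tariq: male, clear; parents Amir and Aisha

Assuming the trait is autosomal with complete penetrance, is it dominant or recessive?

recessive

Kenji and Uma are both clear yet have an affected child Samuel. Under dominance, an affected child requires at least one affected parent, so the trait cannot be dominant.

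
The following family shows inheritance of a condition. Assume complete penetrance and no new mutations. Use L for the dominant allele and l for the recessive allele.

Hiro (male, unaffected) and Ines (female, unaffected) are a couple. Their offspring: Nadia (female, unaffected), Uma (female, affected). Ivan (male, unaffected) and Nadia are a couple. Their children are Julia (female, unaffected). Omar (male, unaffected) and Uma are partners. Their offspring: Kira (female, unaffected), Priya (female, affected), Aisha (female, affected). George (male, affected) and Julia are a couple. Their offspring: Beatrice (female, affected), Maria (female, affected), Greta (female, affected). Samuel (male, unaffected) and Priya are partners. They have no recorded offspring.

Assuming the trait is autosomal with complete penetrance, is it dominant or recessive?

Hiro and Ines are both unaffected yet have an affected child Uma. Under dominance, an affected child requires at least one affected parent, so the trait cannot be dominant.

recessive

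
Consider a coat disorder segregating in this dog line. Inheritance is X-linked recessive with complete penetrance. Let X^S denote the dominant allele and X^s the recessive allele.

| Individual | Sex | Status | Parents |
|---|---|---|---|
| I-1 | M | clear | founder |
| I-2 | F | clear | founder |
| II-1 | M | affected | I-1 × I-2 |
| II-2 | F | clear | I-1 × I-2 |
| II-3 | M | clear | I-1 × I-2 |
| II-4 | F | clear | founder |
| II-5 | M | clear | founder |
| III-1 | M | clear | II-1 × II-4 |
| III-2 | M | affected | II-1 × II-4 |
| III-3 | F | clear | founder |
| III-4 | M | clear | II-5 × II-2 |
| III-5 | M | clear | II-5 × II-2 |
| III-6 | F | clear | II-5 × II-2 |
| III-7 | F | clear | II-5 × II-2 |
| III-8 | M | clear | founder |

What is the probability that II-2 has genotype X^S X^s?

I-1 is clear, so I-1 is X^S Y.
I-2 is clear so carries S and passed s to II-1 (X^s Y), so I-2 is X^S X^s.
Their cross gives offspring ratios 1/2 X^S X^S : 1/2 X^S X^s. Conditioning on II-2 being clear, P(X^S X^s) = 1/2 / 1 = 1/2 before taking II-2's own offspring into account.
II-5 is clear, so II-5 is X^S Y.
Now use II-2's offspring. Probability of each recorded status — clear son III-4: 1/2 if II-2 is X^S X^s, 1 if X^S X^S; clear son III-5: 1/2 if II-2 is X^S X^s, 1 if X^S X^S. (III-6, III-7: equally likely either way, so uninformative.)
Bayes: P(X^S X^s) = 1/2·1/4 / (1/2·1/4 + 1/2·1) = 1/5.

1/5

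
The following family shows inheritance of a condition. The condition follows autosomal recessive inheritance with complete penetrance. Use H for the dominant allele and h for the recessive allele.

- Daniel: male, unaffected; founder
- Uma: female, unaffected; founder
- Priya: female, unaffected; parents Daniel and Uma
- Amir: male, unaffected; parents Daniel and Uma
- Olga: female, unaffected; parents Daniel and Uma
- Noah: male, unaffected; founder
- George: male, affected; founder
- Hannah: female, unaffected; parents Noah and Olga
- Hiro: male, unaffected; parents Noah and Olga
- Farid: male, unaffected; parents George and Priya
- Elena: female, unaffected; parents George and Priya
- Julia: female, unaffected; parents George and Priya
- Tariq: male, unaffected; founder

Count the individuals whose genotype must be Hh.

Obligate heterozygotes: Farid is unaffected so carries H and received h from George (hh), so Farid is Hh; Elena is unaffected so carries H and received h from George (hh), so Elena is Hh; Julia is unaffected so carries H and received h from George (hh), so Julia is Hh.
Every other individual is either homozygous by phenotype or has at least one consistent homozygous assignment, so the count is 3.

3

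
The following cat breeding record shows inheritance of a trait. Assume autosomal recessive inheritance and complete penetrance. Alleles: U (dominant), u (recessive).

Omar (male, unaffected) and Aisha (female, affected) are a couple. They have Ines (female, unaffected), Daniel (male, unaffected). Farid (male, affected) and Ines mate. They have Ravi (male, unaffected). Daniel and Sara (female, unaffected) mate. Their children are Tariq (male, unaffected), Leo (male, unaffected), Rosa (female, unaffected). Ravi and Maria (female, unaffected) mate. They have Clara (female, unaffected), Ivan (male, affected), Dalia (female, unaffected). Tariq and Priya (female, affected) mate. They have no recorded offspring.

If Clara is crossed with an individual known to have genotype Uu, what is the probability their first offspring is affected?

1/6

Ravi is unaffected so carries U and received u from Farid (uu), so Ravi is Uu.
Maria is unaffected so carries U and passed u to Ivan (uu), so Maria is Uu.
Clara is an unaffected offspring of Ravi (Uu) × Maria (Uu), whose cross gives 1/4 UU : 1/2 Uu : 1/4 uu; conditioning on being unaffected, Clara is UU with probability 1/3, Uu with probability 2/3.
Summing over parental genotype combinations, P(offspring is affected) = 2/3·1/4 = 1/6.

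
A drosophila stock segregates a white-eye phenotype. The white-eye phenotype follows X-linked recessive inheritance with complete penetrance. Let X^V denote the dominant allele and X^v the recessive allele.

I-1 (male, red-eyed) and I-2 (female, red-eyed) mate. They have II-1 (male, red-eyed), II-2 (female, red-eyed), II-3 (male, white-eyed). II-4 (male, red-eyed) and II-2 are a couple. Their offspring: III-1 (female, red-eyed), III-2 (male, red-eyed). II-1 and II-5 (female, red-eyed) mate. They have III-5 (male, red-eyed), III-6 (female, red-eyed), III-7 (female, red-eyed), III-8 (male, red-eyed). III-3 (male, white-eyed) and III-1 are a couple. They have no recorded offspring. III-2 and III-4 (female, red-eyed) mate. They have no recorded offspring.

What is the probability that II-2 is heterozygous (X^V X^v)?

I-1 is red-eyed, so I-1 is X^V Y.
I-2 is red-eyed so carries V and passed v to II-3 (X^v Y), so I-2 is X^V X^v.
Their cross gives offspring ratios 1/2 X^V X^V : 1/2 X^V X^v. Conditioning on II-2 being red-eyed, P(X^V X^v) = 1/2 / 1 = 1/2 before taking II-2's own offspring into account.
II-4 is red-eyed, so II-4 is X^V Y.
Now use II-2's offspring. Probability of each recorded status — red-eyed son III-2: 1/2 if II-2 is X^V X^v, 1 if X^V X^V. (III-1: equally likely either way, so uninformative.)
Bayes: P(X^V X^v) = 1/2·1/2 / (1/2·1/2 + 1/2·1) = 1/3.

1/3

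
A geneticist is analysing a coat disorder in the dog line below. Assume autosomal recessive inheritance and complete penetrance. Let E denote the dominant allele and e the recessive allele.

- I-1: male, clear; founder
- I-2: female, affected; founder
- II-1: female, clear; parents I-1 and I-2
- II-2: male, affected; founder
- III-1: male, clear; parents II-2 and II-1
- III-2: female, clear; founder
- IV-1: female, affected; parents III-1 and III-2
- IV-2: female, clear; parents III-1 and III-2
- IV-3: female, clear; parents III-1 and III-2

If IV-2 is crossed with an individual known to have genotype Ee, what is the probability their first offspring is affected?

III-1 is clear so carries E and received e from II-2 (ee), so III-1 is Ee.
III-2 is clear so carries E and passed e to IV-1 (ee), so III-2 is Ee.
IV-2 is a clear offspring of III-1 (Ee) × III-2 (Ee), whose cross gives 1/4 EE : 1/2 Ee : 1/4 ee; conditioning on being clear, IV-2 is EE with probability 1/3, Ee with probability 2/3.
Summing over parental genotype combinations, P(offspring is affected) = 2/3·1/4 = 1/6.

1/6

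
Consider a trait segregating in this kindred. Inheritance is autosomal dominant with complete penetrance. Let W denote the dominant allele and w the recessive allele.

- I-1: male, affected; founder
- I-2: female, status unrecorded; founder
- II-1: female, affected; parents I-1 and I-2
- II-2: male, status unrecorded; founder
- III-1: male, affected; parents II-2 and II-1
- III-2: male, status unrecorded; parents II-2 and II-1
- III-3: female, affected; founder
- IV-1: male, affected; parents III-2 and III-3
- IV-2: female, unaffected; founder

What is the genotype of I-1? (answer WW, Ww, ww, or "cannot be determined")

I-1's phenotype allows WW or Ww, and no parent or child forces a single allele at both positions; consistent genotype assignments exist with I-1 as WW or Ww.

cannot be determined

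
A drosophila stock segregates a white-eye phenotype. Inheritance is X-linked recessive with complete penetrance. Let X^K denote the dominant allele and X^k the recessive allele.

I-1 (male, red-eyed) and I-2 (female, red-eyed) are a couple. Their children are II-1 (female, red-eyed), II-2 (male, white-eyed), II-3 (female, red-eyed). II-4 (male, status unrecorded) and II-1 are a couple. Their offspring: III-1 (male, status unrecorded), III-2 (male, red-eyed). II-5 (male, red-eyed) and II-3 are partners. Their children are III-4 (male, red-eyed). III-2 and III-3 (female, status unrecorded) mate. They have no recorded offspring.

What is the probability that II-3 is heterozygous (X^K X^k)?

1/3

I-1 is red-eyed, so I-1 is X^K Y.
I-2 is red-eyed so carries K and passed k to II-2 (X^k Y), so I-2 is X^K X^k.
Their cross gives offspring ratios 1/2 X^K X^K : 1/2 X^K X^k. Conditioning on II-3 being red-eyed, P(X^K X^k) = 1/2 / 1 = 1/2 before taking II-3's own offspring into account.
II-5 is red-eyed, so II-5 is X^K Y.
Now use II-3's offspring. Probability of each recorded status — red-eyed son III-4: 1/2 if II-3 is X^K X^k, 1 if X^K X^K.
Bayes: P(X^K X^k) = 1/2·1/2 / (1/2·1/2 + 1/2·1) = 1/3.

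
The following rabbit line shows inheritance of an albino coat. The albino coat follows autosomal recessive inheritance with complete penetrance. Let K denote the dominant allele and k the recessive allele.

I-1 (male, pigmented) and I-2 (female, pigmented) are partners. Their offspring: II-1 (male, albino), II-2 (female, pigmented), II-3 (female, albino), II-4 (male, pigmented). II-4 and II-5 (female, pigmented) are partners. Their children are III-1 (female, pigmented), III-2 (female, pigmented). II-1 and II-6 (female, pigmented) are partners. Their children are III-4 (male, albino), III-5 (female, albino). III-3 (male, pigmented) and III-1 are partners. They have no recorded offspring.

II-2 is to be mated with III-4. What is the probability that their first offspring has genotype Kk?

2/3

I-1 is pigmented so carries K and passed k to II-1 (kk), so I-1 is Kk.
I-2 is pigmented so carries K and passed k to II-1 (kk), so I-2 is Kk.
II-2 is a pigmented offspring of I-1 (Kk) × I-2 (Kk), whose cross gives 1/4 KK : 1/2 Kk : 1/4 kk; conditioning on being pigmented, II-2 is KK with probability 1/3, Kk with probability 2/3.
III-4 is albino, so III-4 is kk.
Summing over parental genotype combinations, P(offspring has genotype Kk) = 1/3·1 + 2/3·1/2 = 2/3.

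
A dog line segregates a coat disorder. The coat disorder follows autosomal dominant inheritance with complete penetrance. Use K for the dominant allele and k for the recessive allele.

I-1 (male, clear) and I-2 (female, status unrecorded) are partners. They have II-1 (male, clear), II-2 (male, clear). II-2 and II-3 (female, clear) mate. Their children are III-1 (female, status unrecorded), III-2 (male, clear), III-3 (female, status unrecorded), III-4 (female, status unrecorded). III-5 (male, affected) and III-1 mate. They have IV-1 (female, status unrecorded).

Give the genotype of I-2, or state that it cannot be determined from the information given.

I-2's phenotype is unrecorded, and no parent or child forces a single allele at both positions; consistent genotype assignments exist with I-2 as Kk or kk.

cannot be determined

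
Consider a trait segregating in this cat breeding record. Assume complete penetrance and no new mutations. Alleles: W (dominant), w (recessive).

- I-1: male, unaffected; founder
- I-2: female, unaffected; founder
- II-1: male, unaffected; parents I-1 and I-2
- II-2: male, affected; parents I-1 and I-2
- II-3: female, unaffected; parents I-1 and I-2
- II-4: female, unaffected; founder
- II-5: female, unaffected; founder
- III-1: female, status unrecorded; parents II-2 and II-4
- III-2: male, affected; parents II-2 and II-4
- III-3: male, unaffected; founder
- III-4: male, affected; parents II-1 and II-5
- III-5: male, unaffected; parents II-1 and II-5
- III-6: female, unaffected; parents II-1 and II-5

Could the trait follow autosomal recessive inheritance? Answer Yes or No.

A consistent assignment under autosomal recessive exists: I-1 Ww, I-2 Ww, II-1 Ww, II-2 ww, II-3 WW, II-4 Ww, II-5 Ww, III-1 Ww, III-2 ww, III-3 WW, III-4 ww, III-5 WW, III-6 WW.
In this assignment every recorded phenotype matches its genotype and every non-founder's genotype is obtainable from its parents' genotypes, so the pedigree is consistent.

Yes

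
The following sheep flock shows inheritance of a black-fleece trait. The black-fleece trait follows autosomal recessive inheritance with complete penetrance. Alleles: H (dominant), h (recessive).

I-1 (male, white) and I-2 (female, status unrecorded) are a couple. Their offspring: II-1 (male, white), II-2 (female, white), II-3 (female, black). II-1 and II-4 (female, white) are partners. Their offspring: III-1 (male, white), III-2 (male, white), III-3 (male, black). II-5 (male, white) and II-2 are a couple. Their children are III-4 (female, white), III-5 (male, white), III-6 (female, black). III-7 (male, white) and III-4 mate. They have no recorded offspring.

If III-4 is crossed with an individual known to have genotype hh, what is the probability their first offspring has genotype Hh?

2/3

II-5 is white so carries H and passed h to III-6 (hh), so II-5 is Hh.
II-2 is white so carries H and passed h to III-6 (hh), so II-2 is Hh.
III-4 is a white offspring of II-5 (Hh) × II-2 (Hh), whose cross gives 1/4 HH : 1/2 Hh : 1/4 hh; conditioning on being white, III-4 is HH with probability 1/3, Hh with probability 2/3.
Summing over parental genotype combinations, P(offspring has genotype Hh) = 1/3·1 + 2/3·1/2 = 2/3.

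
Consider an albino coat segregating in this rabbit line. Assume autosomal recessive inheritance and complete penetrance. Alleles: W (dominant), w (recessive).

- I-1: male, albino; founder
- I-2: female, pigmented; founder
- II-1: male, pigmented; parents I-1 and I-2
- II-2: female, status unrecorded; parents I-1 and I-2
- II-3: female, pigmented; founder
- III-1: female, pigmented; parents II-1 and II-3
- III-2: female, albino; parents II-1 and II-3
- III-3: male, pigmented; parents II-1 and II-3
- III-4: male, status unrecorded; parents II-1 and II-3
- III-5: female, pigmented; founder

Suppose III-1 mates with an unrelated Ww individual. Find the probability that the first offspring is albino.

II-1 is pigmented so carries W and received w from I-1 (ww), so II-1 is Ww.
II-3 is pigmented so carries W and passed w to III-2 (ww), so II-3 is Ww.
III-1 is a pigmented offspring of II-1 (Ww) × II-3 (Ww), whose cross gives 1/4 WW : 1/2 Ww : 1/4 ww; conditioning on being pigmented, III-1 is WW with probability 1/3, Ww with probability 2/3.
Summing over parental genotype combinations, P(offspring is albino) = 2/3·1/4 = 1/6.

1/6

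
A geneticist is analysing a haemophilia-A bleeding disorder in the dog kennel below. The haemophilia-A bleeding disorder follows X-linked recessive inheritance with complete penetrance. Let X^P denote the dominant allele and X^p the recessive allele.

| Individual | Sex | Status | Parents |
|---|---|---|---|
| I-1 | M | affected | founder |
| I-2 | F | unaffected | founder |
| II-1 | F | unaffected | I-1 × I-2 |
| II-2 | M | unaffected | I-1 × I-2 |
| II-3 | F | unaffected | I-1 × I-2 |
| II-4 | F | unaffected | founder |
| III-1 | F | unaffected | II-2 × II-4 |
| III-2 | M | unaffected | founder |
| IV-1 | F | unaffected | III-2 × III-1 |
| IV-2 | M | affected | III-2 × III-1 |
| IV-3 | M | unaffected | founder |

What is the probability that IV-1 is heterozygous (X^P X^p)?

III-2 is unaffected, so III-2 is X^P Y.
III-1 is unaffected so carries P and passed p to IV-2 (X^p Y), so III-1 is X^P X^p.
Their cross gives offspring ratios 1/2 X^P X^P : 1/2 X^P X^p. Conditioning on IV-1 being unaffected, P(X^P X^p) = 1/2 / 1 = 1/2.

1/2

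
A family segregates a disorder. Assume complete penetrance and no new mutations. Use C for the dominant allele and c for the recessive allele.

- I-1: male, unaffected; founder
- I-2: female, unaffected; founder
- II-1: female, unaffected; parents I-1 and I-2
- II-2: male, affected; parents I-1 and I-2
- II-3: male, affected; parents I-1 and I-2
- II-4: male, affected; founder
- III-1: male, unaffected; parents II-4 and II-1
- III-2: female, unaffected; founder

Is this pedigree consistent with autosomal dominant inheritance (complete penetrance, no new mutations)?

Under autosomal dominant, II-2 (affected, male) cannot arise from I-1 (unaffected) × I-2 (unaffected).

No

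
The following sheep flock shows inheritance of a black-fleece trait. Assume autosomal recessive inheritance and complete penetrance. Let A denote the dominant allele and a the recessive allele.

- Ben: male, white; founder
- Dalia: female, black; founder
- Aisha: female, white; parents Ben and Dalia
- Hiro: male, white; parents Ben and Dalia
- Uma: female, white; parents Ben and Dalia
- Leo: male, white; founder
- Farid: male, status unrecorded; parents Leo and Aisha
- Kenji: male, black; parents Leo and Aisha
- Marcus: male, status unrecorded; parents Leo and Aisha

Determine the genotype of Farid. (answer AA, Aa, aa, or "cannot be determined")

Farid's phenotype is unrecorded, and no parent or child forces a single allele at both positions; consistent genotype assignments exist with Farid as AA or Aa or aa.

cannot be determined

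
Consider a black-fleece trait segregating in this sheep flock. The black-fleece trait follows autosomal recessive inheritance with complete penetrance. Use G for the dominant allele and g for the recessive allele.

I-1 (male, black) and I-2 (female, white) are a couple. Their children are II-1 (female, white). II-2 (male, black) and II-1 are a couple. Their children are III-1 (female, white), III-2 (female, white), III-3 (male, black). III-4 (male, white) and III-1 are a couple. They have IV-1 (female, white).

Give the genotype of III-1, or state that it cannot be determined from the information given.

From phenotype alone, III-1 is GG or Gg.
III-1 is white so carries G and received g from II-2 (gg), so III-1 is Gg.

Gg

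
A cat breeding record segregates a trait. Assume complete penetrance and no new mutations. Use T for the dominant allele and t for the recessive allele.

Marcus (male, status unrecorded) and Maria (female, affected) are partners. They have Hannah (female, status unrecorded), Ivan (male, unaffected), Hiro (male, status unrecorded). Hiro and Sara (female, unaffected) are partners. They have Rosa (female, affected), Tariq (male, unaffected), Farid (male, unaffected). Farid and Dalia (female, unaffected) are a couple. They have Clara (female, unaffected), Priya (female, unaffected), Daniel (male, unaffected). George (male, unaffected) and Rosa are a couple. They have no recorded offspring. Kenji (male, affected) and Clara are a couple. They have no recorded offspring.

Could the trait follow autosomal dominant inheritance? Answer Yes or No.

A consistent assignment under autosomal dominant exists: Marcus Tt, Maria Tt, Hannah TT, Ivan tt, Hiro Tt, Sara tt, Rosa Tt, Tariq tt, Farid tt, Dalia tt, George tt, Clara tt, Priya tt, Daniel tt, Kenji TT.
In this assignment every recorded phenotype matches its genotype and every non-founder's genotype is obtainable from its parents' genotypes, so the pedigree is consistent.

Yes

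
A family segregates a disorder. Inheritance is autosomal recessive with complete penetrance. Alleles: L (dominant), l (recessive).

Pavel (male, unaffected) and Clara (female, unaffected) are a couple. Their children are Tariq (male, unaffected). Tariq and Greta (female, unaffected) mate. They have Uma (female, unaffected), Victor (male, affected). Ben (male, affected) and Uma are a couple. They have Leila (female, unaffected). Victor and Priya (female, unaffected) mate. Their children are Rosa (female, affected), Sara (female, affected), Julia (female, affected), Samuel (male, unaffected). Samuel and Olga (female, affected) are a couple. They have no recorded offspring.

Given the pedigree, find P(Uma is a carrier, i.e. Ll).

1/2

Tariq is unaffected so carries L and passed l to Victor (ll), so Tariq is Ll.
Greta is unaffected so carries L and passed l to Victor (ll), so Greta is Ll.
Their cross gives offspring ratios 1/4 LL : 1/2 Ll : 1/4 ll. Conditioning on Uma being unaffected, P(Ll) = 1/2 / 3/4 = 2/3 before taking Uma's own offspring into account.
Ben is affected, so Ben is ll.
Now use Uma's offspring. Probability of each recorded status — unaffected daughter Leila: 1/2 if Uma is Ll, 1 if LL.
Bayes: P(Ll) = 2/3·1/2 / (2/3·1/2 + 1/3·1) = 1/2.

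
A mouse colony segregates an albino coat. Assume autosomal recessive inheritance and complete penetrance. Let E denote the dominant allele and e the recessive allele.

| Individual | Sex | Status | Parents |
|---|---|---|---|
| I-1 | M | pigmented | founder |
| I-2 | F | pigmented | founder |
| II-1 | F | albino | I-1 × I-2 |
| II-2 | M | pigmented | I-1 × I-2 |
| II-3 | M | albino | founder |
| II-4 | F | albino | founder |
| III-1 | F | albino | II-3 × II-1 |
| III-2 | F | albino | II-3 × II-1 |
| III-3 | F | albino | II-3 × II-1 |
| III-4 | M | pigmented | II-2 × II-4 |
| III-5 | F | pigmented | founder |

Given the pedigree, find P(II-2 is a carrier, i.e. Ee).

1/2

I-1 is pigmented so carries E and passed e to II-1 (ee), so I-1 is Ee.
I-2 is pigmented so carries E and passed e to II-1 (ee), so I-2 is Ee.
Their cross gives offspring ratios 1/4 EE : 1/2 Ee : 1/4 ee. Conditioning on II-2 being pigmented, P(Ee) = 1/2 / 3/4 = 2/3 before taking II-2's own offspring into account.
II-4 is albino, so II-4 is ee.
Now use II-2's offspring. Probability of each recorded status — pigmented son III-4: 1/2 if II-2 is Ee, 1 if EE.
Bayes: P(Ee) = 2/3·1/2 / (2/3·1/2 + 1/3·1) = 1/2.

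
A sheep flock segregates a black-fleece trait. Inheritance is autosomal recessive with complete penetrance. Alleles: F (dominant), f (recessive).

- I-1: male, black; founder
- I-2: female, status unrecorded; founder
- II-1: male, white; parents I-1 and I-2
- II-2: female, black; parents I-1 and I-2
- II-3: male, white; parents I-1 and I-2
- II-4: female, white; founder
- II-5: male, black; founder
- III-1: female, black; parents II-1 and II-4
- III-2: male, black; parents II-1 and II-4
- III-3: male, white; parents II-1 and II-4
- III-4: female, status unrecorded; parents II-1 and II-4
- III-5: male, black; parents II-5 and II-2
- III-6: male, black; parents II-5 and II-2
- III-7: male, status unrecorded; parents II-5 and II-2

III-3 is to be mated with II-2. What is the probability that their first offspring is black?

1/3

II-1 is white so carries F and received f from I-1 (ff), so II-1 is Ff.
II-4 is white so carries F and passed f to III-1 (ff), so II-4 is Ff.
III-3 is a white offspring of II-1 (Ff) × II-4 (Ff), whose cross gives 1/4 FF : 1/2 Ff : 1/4 ff; conditioning on being white, III-3 is FF with probability 1/3, Ff with probability 2/3.
II-2 is black, so II-2 is ff.
Summing over parental genotype combinations, P(offspring is black) = 2/3·1/2 = 1/3.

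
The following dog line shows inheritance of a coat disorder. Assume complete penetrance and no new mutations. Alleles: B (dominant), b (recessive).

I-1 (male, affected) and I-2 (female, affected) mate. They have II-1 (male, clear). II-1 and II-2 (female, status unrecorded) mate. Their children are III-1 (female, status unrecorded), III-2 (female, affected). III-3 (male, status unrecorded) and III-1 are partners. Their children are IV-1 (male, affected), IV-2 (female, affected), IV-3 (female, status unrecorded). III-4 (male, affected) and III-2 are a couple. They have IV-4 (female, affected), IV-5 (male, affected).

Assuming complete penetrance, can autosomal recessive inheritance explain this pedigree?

Under autosomal recessive, II-1 (clear, male) cannot arise from I-1 (affected) × I-2 (affected).

No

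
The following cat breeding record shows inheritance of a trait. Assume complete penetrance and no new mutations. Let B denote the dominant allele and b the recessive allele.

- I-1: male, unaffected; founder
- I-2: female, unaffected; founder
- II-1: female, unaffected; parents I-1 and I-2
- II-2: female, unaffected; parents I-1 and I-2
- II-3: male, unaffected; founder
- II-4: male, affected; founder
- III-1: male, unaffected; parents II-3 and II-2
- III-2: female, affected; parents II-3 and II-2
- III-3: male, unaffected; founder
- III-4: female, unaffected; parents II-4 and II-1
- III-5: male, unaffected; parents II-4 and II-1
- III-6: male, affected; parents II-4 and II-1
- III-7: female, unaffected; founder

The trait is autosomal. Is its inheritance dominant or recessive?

recessive

II-3 and II-2 are both unaffected yet have an affected child III-2. Under dominance, an affected child requires at least one affected parent, so the trait cannot be dominant.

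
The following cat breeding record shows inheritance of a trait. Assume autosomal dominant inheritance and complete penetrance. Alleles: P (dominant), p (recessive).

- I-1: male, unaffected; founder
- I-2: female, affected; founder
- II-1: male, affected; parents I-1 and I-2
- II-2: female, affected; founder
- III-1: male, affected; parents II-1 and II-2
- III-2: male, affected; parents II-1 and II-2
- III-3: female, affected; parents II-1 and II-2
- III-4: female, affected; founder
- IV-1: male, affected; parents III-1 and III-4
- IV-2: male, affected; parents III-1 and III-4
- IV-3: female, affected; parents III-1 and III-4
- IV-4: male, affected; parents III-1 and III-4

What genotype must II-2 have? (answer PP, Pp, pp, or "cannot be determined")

II-2's phenotype allows PP or Pp, and no parent or child forces a single allele at both positions; consistent genotype assignments exist with II-2 as PP or Pp.

cannot be determined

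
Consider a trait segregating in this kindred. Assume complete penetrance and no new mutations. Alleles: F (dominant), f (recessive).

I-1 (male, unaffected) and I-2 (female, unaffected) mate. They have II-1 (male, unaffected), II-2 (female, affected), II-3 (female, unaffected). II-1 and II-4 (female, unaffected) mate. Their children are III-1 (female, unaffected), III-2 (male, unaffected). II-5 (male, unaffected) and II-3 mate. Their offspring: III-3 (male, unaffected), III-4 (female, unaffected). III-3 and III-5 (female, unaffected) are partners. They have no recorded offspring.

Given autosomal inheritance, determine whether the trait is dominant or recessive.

recessive

I-1 and I-2 are both unaffected yet have an affected child II-2. Under dominance, an affected child requires at least one affected parent, so the trait cannot be dominant.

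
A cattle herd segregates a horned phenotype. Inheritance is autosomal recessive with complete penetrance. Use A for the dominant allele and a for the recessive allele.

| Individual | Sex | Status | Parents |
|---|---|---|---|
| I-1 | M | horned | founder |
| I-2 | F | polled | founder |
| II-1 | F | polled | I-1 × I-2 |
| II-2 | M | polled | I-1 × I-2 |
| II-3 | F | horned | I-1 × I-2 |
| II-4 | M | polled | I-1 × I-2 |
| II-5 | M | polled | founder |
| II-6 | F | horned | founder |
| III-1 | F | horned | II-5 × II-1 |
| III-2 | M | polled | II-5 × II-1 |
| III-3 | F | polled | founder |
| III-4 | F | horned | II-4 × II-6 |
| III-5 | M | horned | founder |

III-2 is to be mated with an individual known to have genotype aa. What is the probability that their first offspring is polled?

II-5 is polled so carries A and passed a to III-1 (aa), so II-5 is Aa.
II-1 is polled so carries A and received a from I-1 (aa), so II-1 is Aa.
III-2 is a polled offspring of II-5 (Aa) × II-1 (Aa), whose cross gives 1/4 AA : 1/2 Aa : 1/4 aa; conditioning on being polled, III-2 is AA with probability 1/3, Aa with probability 2/3.
Summing over parental genotype combinations, P(offspring is polled) = 1/3·1 + 2/3·1/2 = 2/3.

2/3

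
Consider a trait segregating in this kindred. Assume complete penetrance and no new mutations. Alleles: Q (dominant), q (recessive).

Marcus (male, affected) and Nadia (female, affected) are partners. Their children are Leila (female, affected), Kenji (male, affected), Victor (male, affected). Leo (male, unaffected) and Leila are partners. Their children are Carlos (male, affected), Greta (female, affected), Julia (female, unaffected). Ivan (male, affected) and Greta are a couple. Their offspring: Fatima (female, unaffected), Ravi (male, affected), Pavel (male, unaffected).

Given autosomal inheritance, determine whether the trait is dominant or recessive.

Ivan and Greta are both affected yet have an unaffected child Fatima. Under a recessive model two affected parents are homozygous and every child would be affected, so the trait cannot be recessive.

dominant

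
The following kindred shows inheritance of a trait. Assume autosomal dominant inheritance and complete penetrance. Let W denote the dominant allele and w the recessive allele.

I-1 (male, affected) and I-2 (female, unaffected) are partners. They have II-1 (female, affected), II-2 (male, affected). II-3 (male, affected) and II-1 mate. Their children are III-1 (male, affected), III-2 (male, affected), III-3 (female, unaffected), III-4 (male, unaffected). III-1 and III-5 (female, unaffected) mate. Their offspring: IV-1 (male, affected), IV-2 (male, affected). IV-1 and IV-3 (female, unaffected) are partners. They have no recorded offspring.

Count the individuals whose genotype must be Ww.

5

Obligate heterozygotes: II-1 is affected so carries W and received w from I-2 (ww), so II-1 is Ww; II-2 is affected so carries W and received w from I-2 (ww), so II-2 is Ww; II-3 is affected so carries W and passed w to III-3 (ww), so II-3 is Ww; IV-1 is affected so carries W and received w from III-5 (ww), so IV-1 is Ww; IV-2 is affected so carries W and received w from III-5 (ww), so IV-2 is Ww.
Every other individual is either homozygous by phenotype or has at least one consistent homozygous assignment, so the count is 5.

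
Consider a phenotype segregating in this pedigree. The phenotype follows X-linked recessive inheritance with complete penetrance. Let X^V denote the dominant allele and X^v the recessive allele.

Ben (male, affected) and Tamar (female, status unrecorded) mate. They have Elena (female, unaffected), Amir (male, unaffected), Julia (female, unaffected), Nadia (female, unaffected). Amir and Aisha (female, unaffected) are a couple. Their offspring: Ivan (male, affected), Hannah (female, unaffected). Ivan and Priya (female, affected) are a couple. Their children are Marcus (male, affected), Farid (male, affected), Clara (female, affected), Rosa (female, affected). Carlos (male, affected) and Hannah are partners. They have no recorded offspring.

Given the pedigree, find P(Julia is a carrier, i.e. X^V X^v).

1

Julia is unaffected so carries V and received v from Ben (X^v Y), so Julia is X^V X^v, giving P(X^V X^v) = 1.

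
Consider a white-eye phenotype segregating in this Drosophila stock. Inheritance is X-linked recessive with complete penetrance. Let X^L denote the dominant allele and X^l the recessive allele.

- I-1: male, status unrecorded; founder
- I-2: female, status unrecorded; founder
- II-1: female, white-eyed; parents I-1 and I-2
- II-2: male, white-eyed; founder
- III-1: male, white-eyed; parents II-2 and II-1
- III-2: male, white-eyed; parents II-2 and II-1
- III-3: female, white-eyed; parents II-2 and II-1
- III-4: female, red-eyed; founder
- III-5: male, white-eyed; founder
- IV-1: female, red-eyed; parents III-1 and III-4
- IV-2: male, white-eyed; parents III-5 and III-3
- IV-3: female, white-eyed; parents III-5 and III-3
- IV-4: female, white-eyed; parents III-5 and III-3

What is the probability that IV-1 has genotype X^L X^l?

IV-1 is red-eyed so carries L and received l from III-1 (X^l Y), so IV-1 is X^L X^l, giving P(X^L X^l) = 1.

1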